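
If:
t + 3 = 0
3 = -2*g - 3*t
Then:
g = 3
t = -3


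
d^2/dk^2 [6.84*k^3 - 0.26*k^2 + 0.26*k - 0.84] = 41.04*k - 0.52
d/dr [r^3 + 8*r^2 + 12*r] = 3*r^2 + 16*r + 12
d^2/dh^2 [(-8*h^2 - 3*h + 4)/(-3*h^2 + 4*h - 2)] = 2*(123*h^3 - 252*h^2 + 90*h + 16)/(27*h^6 - 108*h^5 + 198*h^4 - 208*h^3 + 132*h^2 - 48*h + 8)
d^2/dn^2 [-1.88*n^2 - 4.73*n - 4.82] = -3.76000000000000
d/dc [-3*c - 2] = -3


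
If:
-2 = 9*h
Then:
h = -2/9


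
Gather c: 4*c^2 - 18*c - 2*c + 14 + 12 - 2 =4*c^2 - 20*c + 24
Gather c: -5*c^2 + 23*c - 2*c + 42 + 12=-5*c^2 + 21*c + 54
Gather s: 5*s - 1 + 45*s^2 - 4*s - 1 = 45*s^2 + s - 2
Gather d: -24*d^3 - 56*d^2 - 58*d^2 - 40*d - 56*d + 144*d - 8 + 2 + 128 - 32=-24*d^3 - 114*d^2 + 48*d + 90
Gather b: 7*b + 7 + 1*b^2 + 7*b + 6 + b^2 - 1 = 2*b^2 + 14*b + 12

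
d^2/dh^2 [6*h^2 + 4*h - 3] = 12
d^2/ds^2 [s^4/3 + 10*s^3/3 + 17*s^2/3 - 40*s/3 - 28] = 4*s^2 + 20*s + 34/3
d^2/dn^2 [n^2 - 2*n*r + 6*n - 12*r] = 2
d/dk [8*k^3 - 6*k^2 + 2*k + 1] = 24*k^2 - 12*k + 2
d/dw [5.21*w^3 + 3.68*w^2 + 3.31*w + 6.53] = 15.63*w^2 + 7.36*w + 3.31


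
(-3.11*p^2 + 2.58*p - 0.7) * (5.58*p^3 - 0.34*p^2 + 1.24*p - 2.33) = -17.3538*p^5 + 15.4538*p^4 - 8.6396*p^3 + 10.6835*p^2 - 6.8794*p + 1.631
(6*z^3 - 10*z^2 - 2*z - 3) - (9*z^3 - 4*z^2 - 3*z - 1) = -3*z^3 - 6*z^2 + z - 2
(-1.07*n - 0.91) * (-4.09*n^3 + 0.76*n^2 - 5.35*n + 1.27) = 4.3763*n^4 + 2.9087*n^3 + 5.0329*n^2 + 3.5096*n - 1.1557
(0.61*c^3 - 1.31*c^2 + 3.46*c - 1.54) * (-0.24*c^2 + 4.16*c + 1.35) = -0.1464*c^5 + 2.852*c^4 - 5.4565*c^3 + 12.9947*c^2 - 1.7354*c - 2.079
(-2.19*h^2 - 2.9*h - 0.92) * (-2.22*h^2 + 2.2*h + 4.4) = 4.8618*h^4 + 1.62*h^3 - 13.9736*h^2 - 14.784*h - 4.048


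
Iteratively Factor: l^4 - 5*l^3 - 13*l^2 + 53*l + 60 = (l + 3)*(l^3 - 8*l^2 + 11*l + 20) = (l - 5)*(l + 3)*(l^2 - 3*l - 4) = (l - 5)*(l + 1)*(l + 3)*(l - 4)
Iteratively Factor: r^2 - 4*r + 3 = (r - 3)*(r - 1)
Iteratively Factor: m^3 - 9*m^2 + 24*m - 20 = (m - 5)*(m^2 - 4*m + 4) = (m - 5)*(m - 2)*(m - 2)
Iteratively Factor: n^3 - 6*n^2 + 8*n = (n - 4)*(n^2 - 2*n) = (n - 4)*(n - 2)*(n)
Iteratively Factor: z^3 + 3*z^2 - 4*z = (z)*(z^2 + 3*z - 4) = z*(z - 1)*(z + 4)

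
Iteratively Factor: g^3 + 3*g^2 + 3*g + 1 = (g + 1)*(g^2 + 2*g + 1) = (g + 1)^2*(g + 1)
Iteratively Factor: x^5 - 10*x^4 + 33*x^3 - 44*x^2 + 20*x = (x - 2)*(x^4 - 8*x^3 + 17*x^2 - 10*x) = (x - 2)*(x - 1)*(x^3 - 7*x^2 + 10*x) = (x - 5)*(x - 2)*(x - 1)*(x^2 - 2*x) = x*(x - 5)*(x - 2)*(x - 1)*(x - 2)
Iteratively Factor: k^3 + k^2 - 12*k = (k)*(k^2 + k - 12) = k*(k + 4)*(k - 3)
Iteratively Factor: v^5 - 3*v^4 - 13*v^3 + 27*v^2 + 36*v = (v - 3)*(v^4 - 13*v^2 - 12*v) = (v - 4)*(v - 3)*(v^3 + 4*v^2 + 3*v) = (v - 4)*(v - 3)*(v + 3)*(v^2 + v) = v*(v - 4)*(v - 3)*(v + 3)*(v + 1)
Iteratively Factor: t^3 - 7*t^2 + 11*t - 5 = (t - 1)*(t^2 - 6*t + 5) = (t - 1)^2*(t - 5)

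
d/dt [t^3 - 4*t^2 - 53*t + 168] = 3*t^2 - 8*t - 53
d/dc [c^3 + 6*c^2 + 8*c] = 3*c^2 + 12*c + 8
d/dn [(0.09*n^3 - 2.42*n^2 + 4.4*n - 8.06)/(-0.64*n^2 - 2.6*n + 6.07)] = (-0.0576*n^4 - 0.468*n^3 + 10.7469*n^2 - 39.6956*n + 5.752)/(0.4096*n^4 + 3.328*n^3 - 1.0096*n^2 - 31.564*n + 36.8449)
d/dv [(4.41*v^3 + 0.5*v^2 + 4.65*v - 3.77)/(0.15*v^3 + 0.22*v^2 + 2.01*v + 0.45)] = (0.8952*v^4 + 16.3332*v^3 + 7.632*v^2 + 2.1088*v + 9.6702)/(0.0225*v^6 + 0.066*v^5 + 0.6514*v^4 + 1.0194*v^3 + 4.2381*v^2 + 1.809*v + 0.2025)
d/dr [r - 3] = 1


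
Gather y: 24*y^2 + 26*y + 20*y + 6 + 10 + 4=24*y^2 + 46*y + 20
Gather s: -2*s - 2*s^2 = -2*s^2 - 2*s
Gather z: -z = -z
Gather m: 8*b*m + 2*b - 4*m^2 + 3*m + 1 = 2*b - 4*m^2 + m*(8*b + 3) + 1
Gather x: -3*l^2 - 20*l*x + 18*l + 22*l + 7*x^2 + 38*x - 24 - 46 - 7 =-3*l^2 + 40*l + 7*x^2 + x*(38 - 20*l) - 77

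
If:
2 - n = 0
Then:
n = 2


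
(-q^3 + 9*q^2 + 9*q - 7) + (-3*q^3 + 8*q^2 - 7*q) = -4*q^3 + 17*q^2 + 2*q - 7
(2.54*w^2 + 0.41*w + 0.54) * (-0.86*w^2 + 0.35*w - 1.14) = -2.1844*w^4 + 0.5364*w^3 - 3.2165*w^2 - 0.2784*w - 0.6156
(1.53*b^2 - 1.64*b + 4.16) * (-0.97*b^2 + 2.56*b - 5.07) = -1.4841*b^4 + 5.5076*b^3 - 15.9907*b^2 + 18.9644*b - 21.0912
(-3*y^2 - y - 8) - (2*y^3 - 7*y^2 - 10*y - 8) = -2*y^3 + 4*y^2 + 9*y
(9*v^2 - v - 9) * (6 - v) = -9*v^3 + 55*v^2 + 3*v - 54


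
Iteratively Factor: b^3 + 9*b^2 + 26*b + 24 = (b + 3)*(b^2 + 6*b + 8) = (b + 3)*(b + 4)*(b + 2)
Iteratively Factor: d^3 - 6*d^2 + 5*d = (d)*(d^2 - 6*d + 5) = d*(d - 5)*(d - 1)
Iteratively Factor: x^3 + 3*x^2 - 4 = (x - 1)*(x^2 + 4*x + 4) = (x - 1)*(x + 2)*(x + 2)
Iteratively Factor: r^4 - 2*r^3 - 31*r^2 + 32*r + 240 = (r + 4)*(r^3 - 6*r^2 - 7*r + 60) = (r - 4)*(r + 4)*(r^2 - 2*r - 15) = (r - 4)*(r + 3)*(r + 4)*(r - 5)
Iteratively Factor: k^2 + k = (k)*(k + 1)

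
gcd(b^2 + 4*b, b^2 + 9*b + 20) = b + 4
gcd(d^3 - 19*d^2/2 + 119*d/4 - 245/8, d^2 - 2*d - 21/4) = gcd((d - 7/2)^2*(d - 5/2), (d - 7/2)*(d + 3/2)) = d - 7/2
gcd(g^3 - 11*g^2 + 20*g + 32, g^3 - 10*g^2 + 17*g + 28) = g^2 - 3*g - 4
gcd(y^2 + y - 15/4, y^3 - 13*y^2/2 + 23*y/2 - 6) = y - 3/2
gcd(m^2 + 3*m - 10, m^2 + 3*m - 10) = m^2 + 3*m - 10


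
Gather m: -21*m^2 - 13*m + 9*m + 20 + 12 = -21*m^2 - 4*m + 32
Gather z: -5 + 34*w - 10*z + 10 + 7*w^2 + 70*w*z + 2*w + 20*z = 7*w^2 + 36*w + z*(70*w + 10) + 5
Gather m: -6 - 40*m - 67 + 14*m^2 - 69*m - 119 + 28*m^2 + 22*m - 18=42*m^2 - 87*m - 210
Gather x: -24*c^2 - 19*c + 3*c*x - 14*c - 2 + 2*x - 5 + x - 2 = -24*c^2 - 33*c + x*(3*c + 3) - 9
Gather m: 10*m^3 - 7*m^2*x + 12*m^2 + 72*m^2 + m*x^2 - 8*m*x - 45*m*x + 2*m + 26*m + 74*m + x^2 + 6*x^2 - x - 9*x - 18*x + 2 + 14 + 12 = 10*m^3 + m^2*(84 - 7*x) + m*(x^2 - 53*x + 102) + 7*x^2 - 28*x + 28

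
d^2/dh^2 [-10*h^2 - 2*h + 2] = -20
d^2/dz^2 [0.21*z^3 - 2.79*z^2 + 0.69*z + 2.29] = 1.26*z - 5.58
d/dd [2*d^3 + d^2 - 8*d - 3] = 6*d^2 + 2*d - 8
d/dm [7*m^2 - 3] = 14*m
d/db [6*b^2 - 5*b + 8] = 12*b - 5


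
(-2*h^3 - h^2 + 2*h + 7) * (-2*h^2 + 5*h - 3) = 4*h^5 - 8*h^4 - 3*h^3 - h^2 + 29*h - 21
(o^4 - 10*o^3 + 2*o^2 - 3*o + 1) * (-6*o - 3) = -6*o^5 + 57*o^4 + 18*o^3 + 12*o^2 + 3*o - 3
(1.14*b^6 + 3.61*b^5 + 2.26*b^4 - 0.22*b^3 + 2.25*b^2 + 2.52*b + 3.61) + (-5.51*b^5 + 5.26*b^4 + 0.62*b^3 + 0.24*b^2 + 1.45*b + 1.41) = 1.14*b^6 - 1.9*b^5 + 7.52*b^4 + 0.4*b^3 + 2.49*b^2 + 3.97*b + 5.02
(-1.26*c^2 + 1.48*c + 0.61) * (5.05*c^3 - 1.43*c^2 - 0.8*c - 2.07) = -6.363*c^5 + 9.2758*c^4 + 1.9721*c^3 + 0.5519*c^2 - 3.5516*c - 1.2627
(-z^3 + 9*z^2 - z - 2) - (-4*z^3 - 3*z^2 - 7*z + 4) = 3*z^3 + 12*z^2 + 6*z - 6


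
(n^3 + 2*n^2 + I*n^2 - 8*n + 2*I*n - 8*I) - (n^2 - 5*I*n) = n^3 + n^2 + I*n^2 - 8*n + 7*I*n - 8*I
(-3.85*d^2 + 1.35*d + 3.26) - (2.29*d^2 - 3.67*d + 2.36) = -6.14*d^2 + 5.02*d + 0.9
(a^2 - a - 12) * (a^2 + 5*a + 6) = a^4 + 4*a^3 - 11*a^2 - 66*a - 72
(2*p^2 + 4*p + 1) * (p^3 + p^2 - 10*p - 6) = 2*p^5 + 6*p^4 - 15*p^3 - 51*p^2 - 34*p - 6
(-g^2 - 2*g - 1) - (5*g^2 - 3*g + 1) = -6*g^2 + g - 2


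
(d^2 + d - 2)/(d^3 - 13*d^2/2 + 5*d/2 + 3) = 2*(d + 2)/(2*d^2 - 11*d - 6)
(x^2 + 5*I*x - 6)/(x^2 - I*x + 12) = (x + 2*I)/(x - 4*I)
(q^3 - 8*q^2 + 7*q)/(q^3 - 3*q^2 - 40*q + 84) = q*(q - 1)/(q^2 + 4*q - 12)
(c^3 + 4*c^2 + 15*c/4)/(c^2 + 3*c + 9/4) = c*(2*c + 5)/(2*c + 3)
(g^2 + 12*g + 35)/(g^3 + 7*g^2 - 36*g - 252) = (g + 5)/(g^2 - 36)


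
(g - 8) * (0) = 0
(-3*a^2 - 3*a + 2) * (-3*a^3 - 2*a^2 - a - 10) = 9*a^5 + 15*a^4 + 3*a^3 + 29*a^2 + 28*a - 20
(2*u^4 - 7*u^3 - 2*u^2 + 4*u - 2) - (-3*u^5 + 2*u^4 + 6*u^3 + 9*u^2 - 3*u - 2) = 3*u^5 - 13*u^3 - 11*u^2 + 7*u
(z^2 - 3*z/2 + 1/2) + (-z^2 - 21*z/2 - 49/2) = -12*z - 24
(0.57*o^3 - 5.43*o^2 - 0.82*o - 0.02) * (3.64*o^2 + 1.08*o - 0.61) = 2.0748*o^5 - 19.1496*o^4 - 9.1969*o^3 + 2.3539*o^2 + 0.4786*o + 0.0122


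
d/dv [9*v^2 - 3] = 18*v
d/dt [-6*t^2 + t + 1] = 1 - 12*t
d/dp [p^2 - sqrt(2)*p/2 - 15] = 2*p - sqrt(2)/2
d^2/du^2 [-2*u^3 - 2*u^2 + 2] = -12*u - 4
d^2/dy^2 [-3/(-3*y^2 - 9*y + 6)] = 2*(-y^2 - 3*y + (2*y + 3)^2 + 2)/(y^2 + 3*y - 2)^3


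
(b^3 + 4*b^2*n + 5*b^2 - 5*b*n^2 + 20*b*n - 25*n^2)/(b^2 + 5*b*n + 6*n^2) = (b^3 + 4*b^2*n + 5*b^2 - 5*b*n^2 + 20*b*n - 25*n^2)/(b^2 + 5*b*n + 6*n^2)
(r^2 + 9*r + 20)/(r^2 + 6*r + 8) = (r + 5)/(r + 2)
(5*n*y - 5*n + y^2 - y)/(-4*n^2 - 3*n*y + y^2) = (-5*n*y + 5*n - y^2 + y)/(4*n^2 + 3*n*y - y^2)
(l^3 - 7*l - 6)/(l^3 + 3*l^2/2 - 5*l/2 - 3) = 2*(l - 3)/(2*l - 3)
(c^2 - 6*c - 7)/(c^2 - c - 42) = (c + 1)/(c + 6)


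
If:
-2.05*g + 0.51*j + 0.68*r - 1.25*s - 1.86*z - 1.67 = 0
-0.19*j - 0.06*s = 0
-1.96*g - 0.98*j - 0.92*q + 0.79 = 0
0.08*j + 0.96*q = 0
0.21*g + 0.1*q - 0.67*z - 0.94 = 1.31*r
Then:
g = 0.150171873173503 - 0.189888743055148*z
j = 0.412009523676852*z + 0.548704570383691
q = -0.034334126973071*z - 0.0457253808653076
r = -0.544511487586937*z - 0.696974385282515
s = -1.3046968249767*z - 1.73756447288169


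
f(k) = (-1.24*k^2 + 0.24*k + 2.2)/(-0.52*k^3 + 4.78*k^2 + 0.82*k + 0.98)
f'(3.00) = -0.10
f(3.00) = -0.25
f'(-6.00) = -0.01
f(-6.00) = -0.16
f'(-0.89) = 1.02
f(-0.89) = 0.23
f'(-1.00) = 0.75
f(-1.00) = 0.13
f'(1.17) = -0.48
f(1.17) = 0.10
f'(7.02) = -0.41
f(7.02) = -0.92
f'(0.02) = -2.04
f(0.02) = 2.21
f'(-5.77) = -0.01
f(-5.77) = -0.16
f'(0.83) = -0.94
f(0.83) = 0.33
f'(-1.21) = 0.43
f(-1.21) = 0.01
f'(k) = (0.24 - 2.48*k)/(-0.52*k^3 + 4.78*k^2 + 0.82*k + 0.98) + (-1.24*k^2 + 0.24*k + 2.2)*(1.56*k^2 - 9.56*k - 0.82)/(-0.52*k^3 + 4.78*k^2 + 0.82*k + 0.98)^2 = (-0.6448*k^4 + 0.249599999999999*k^3 + 1.268*k^2 - 23.4624*k - 1.5688)/(0.2704*k^6 - 4.9712*k^5 + 21.9956*k^4 + 6.82*k^3 + 10.0412*k^2 + 1.6072*k + 0.9604)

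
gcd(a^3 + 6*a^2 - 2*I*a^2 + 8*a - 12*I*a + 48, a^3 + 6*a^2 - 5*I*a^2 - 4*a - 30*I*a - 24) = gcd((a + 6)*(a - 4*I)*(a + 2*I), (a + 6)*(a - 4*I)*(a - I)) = a^2 + a*(6 - 4*I) - 24*I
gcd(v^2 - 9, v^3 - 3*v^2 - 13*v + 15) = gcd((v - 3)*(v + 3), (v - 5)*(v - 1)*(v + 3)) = v + 3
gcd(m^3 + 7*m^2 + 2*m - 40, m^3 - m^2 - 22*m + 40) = m^2 + 3*m - 10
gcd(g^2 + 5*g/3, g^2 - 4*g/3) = g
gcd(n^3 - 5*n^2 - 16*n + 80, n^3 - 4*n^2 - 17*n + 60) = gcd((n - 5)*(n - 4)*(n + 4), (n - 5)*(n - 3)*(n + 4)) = n^2 - n - 20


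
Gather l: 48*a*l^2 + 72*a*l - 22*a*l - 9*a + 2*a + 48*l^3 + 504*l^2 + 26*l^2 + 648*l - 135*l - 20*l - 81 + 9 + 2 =-7*a + 48*l^3 + l^2*(48*a + 530) + l*(50*a + 493) - 70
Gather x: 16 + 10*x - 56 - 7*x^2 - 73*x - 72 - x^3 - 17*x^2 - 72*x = -x^3 - 24*x^2 - 135*x - 112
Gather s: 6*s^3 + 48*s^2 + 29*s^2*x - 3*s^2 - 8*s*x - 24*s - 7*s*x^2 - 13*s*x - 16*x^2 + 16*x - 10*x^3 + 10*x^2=6*s^3 + s^2*(29*x + 45) + s*(-7*x^2 - 21*x - 24) - 10*x^3 - 6*x^2 + 16*x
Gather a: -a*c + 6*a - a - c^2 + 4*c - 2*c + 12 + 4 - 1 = a*(5 - c) - c^2 + 2*c + 15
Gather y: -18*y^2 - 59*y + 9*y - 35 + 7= -18*y^2 - 50*y - 28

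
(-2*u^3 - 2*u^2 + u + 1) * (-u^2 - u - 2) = 2*u^5 + 4*u^4 + 5*u^3 + 2*u^2 - 3*u - 2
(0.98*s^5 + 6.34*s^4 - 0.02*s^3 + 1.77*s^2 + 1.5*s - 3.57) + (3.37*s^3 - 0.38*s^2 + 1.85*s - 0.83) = 0.98*s^5 + 6.34*s^4 + 3.35*s^3 + 1.39*s^2 + 3.35*s - 4.4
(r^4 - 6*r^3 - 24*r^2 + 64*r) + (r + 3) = r^4 - 6*r^3 - 24*r^2 + 65*r + 3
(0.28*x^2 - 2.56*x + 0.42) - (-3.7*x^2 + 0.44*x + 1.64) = 3.98*x^2 - 3.0*x - 1.22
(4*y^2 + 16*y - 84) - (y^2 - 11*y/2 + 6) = 3*y^2 + 43*y/2 - 90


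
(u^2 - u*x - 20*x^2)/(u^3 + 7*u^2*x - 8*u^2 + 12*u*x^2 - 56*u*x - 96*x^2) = (u - 5*x)/(u^2 + 3*u*x - 8*u - 24*x)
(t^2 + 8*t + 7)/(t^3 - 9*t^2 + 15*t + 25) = (t + 7)/(t^2 - 10*t + 25)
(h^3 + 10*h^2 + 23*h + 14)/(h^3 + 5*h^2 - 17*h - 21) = (h + 2)/(h - 3)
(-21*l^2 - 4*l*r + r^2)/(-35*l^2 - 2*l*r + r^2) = (3*l + r)/(5*l + r)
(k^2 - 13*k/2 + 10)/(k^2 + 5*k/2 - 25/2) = (k - 4)/(k + 5)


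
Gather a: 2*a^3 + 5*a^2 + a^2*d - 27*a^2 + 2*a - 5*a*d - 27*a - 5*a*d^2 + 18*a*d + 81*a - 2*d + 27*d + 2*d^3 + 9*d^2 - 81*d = 2*a^3 + a^2*(d - 22) + a*(-5*d^2 + 13*d + 56) + 2*d^3 + 9*d^2 - 56*d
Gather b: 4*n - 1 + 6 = 4*n + 5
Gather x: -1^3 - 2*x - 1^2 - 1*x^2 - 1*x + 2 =-x^2 - 3*x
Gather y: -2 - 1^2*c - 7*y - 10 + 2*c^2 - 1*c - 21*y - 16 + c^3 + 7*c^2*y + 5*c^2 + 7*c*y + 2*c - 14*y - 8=c^3 + 7*c^2 + y*(7*c^2 + 7*c - 42) - 36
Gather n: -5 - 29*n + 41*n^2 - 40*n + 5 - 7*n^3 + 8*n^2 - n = -7*n^3 + 49*n^2 - 70*n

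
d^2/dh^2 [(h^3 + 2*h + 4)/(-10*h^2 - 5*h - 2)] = 82*h*(-5*h^2 - 30*h - 12)/(1000*h^6 + 1500*h^5 + 1350*h^4 + 725*h^3 + 270*h^2 + 60*h + 8)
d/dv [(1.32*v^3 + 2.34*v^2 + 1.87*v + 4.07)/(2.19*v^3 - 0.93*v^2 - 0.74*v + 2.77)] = (-1.77635683940025e-15*v^5 - 6.3522*v^4 - 10.1442*v^3 - 15.7632*v^2 + 20.5338*v + 8.1917)/(4.7961*v^6 - 4.0734*v^5 - 2.3763*v^4 + 13.509*v^3 - 4.6046*v^2 - 4.0996*v + 7.6729)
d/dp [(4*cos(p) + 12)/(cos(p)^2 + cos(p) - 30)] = 4*(cos(p)^2 + 6*cos(p) + 33)*sin(p)/(cos(p)^2 + cos(p) - 30)^2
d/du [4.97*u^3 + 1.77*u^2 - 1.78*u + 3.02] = 14.91*u^2 + 3.54*u - 1.78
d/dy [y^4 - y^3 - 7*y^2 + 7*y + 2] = 4*y^3 - 3*y^2 - 14*y + 7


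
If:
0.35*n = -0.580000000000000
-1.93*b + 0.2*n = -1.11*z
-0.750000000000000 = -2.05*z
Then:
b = 0.04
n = -1.66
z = 0.37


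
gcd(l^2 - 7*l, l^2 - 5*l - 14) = l - 7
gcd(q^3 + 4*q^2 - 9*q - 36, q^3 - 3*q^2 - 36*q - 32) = q + 4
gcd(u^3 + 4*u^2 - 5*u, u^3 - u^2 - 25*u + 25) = u^2 + 4*u - 5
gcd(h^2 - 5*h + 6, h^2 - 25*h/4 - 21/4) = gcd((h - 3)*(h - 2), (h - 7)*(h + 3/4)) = 1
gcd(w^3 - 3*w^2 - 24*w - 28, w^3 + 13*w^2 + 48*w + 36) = 1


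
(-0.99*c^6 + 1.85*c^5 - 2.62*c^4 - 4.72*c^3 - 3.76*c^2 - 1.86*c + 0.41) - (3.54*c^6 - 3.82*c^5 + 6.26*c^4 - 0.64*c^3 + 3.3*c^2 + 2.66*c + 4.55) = -4.53*c^6 + 5.67*c^5 - 8.88*c^4 - 4.08*c^3 - 7.06*c^2 - 4.52*c - 4.14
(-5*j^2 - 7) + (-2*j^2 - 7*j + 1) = -7*j^2 - 7*j - 6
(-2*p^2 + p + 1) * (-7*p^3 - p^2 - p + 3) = 14*p^5 - 5*p^4 - 6*p^3 - 8*p^2 + 2*p + 3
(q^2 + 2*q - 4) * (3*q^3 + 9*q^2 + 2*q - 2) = 3*q^5 + 15*q^4 + 8*q^3 - 34*q^2 - 12*q + 8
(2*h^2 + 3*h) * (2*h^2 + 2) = 4*h^4 + 6*h^3 + 4*h^2 + 6*h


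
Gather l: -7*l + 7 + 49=56 - 7*l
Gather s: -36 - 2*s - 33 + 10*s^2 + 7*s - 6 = 10*s^2 + 5*s - 75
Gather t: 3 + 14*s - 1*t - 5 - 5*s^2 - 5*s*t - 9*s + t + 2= -5*s^2 - 5*s*t + 5*s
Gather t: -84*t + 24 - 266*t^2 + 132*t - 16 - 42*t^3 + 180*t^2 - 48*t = -42*t^3 - 86*t^2 + 8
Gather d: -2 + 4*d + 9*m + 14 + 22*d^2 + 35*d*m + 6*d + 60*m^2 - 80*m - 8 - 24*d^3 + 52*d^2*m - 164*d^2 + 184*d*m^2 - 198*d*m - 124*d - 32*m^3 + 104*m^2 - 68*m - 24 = -24*d^3 + d^2*(52*m - 142) + d*(184*m^2 - 163*m - 114) - 32*m^3 + 164*m^2 - 139*m - 20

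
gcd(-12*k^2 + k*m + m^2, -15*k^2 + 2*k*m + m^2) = 3*k - m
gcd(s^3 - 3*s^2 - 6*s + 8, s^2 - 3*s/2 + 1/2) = s - 1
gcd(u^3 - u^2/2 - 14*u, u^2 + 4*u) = u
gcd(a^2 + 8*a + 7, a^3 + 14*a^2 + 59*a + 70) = a + 7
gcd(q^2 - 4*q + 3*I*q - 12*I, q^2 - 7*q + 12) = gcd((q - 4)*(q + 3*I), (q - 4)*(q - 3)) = q - 4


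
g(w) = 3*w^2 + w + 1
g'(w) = 6*w + 1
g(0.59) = 2.63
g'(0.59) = 4.54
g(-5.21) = 77.22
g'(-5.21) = -30.26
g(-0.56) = 1.38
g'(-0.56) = -2.36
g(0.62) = 2.77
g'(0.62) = 4.72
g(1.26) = 7.02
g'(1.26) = 8.56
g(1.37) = 8.00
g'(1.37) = 9.22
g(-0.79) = 2.08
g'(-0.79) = -3.74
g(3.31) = 37.18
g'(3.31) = 20.86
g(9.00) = 253.00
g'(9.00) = 55.00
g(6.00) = 115.00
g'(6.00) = 37.00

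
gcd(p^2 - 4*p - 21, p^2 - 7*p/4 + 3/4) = 1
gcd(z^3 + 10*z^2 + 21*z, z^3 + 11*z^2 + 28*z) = z^2 + 7*z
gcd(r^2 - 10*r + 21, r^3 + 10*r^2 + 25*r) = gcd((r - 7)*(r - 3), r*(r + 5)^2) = 1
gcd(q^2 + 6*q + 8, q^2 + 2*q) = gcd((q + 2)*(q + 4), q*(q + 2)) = q + 2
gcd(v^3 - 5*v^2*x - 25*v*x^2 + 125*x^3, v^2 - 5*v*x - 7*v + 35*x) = -v + 5*x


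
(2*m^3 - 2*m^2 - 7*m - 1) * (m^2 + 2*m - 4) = 2*m^5 + 2*m^4 - 19*m^3 - 7*m^2 + 26*m + 4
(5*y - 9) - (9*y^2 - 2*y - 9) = -9*y^2 + 7*y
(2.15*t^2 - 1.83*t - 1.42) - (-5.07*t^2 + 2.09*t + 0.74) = 7.22*t^2 - 3.92*t - 2.16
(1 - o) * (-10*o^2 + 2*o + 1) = 10*o^3 - 12*o^2 + o + 1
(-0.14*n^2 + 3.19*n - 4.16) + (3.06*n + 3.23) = -0.14*n^2 + 6.25*n - 0.93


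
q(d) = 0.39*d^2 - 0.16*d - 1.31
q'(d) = 0.78*d - 0.16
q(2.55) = 0.82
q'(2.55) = 1.83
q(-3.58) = 4.26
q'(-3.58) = -2.95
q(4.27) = 5.12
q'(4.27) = 3.17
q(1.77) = -0.37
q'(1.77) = 1.22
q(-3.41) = 3.77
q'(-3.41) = -2.82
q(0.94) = -1.12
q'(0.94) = 0.57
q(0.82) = -1.18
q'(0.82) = 0.48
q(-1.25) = -0.50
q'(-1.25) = -1.14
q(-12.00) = 56.77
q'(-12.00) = -9.52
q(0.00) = -1.31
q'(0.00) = -0.16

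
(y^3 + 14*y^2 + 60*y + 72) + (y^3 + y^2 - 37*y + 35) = 2*y^3 + 15*y^2 + 23*y + 107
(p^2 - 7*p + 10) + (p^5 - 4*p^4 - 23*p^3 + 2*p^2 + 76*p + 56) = p^5 - 4*p^4 - 23*p^3 + 3*p^2 + 69*p + 66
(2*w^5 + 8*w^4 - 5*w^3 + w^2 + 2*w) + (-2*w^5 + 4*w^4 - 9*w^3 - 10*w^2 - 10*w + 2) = 12*w^4 - 14*w^3 - 9*w^2 - 8*w + 2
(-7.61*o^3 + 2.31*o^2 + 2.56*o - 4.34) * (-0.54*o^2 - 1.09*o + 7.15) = 4.1094*o^5 + 7.0475*o^4 - 58.3118*o^3 + 16.0697*o^2 + 23.0346*o - 31.031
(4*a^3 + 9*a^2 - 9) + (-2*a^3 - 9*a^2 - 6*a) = 2*a^3 - 6*a - 9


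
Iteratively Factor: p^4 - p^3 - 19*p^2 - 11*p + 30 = (p - 5)*(p^3 + 4*p^2 + p - 6) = (p - 5)*(p + 2)*(p^2 + 2*p - 3) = (p - 5)*(p + 2)*(p + 3)*(p - 1)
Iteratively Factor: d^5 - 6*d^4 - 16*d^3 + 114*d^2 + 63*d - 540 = (d - 3)*(d^4 - 3*d^3 - 25*d^2 + 39*d + 180) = (d - 4)*(d - 3)*(d^3 + d^2 - 21*d - 45) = (d - 4)*(d - 3)*(d + 3)*(d^2 - 2*d - 15) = (d - 4)*(d - 3)*(d + 3)^2*(d - 5)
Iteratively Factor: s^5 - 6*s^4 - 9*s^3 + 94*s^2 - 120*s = (s - 5)*(s^4 - s^3 - 14*s^2 + 24*s) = (s - 5)*(s - 3)*(s^3 + 2*s^2 - 8*s) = s*(s - 5)*(s - 3)*(s^2 + 2*s - 8) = s*(s - 5)*(s - 3)*(s + 4)*(s - 2)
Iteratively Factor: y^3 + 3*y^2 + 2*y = (y)*(y^2 + 3*y + 2) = y*(y + 2)*(y + 1)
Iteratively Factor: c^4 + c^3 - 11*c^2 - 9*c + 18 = (c + 2)*(c^3 - c^2 - 9*c + 9) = (c + 2)*(c + 3)*(c^2 - 4*c + 3) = (c - 1)*(c + 2)*(c + 3)*(c - 3)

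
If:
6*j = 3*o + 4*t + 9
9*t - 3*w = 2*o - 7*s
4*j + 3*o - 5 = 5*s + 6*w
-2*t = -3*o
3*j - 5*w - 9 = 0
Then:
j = 327/1384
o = -583/692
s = 233/346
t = -1749/1384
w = -2295/1384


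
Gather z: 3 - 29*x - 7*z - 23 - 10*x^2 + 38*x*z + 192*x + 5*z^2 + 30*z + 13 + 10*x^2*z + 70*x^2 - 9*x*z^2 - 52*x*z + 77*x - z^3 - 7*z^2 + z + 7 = 60*x^2 + 240*x - z^3 + z^2*(-9*x - 2) + z*(10*x^2 - 14*x + 24)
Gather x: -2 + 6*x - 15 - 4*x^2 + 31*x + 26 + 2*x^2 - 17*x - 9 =-2*x^2 + 20*x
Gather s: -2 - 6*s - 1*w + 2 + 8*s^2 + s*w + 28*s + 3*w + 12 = 8*s^2 + s*(w + 22) + 2*w + 12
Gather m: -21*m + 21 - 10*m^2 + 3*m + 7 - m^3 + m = -m^3 - 10*m^2 - 17*m + 28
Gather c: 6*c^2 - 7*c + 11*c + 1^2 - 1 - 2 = 6*c^2 + 4*c - 2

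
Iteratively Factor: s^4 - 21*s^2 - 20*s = (s)*(s^3 - 21*s - 20) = s*(s - 5)*(s^2 + 5*s + 4) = s*(s - 5)*(s + 4)*(s + 1)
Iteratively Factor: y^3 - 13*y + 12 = (y - 1)*(y^2 + y - 12) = (y - 1)*(y + 4)*(y - 3)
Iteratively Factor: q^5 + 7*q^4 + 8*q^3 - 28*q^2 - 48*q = (q - 2)*(q^4 + 9*q^3 + 26*q^2 + 24*q) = q*(q - 2)*(q^3 + 9*q^2 + 26*q + 24) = q*(q - 2)*(q + 2)*(q^2 + 7*q + 12) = q*(q - 2)*(q + 2)*(q + 3)*(q + 4)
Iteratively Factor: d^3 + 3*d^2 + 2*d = (d)*(d^2 + 3*d + 2) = d*(d + 1)*(d + 2)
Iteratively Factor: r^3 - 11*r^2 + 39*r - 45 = (r - 3)*(r^2 - 8*r + 15) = (r - 5)*(r - 3)*(r - 3)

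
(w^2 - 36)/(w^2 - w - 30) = (w + 6)/(w + 5)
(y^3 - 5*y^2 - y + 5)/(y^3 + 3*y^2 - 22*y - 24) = (y^2 - 6*y + 5)/(y^2 + 2*y - 24)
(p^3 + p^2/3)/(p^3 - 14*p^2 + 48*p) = p*(3*p + 1)/(3*(p^2 - 14*p + 48))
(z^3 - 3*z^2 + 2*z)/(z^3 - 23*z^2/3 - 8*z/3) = 3*(-z^2 + 3*z - 2)/(-3*z^2 + 23*z + 8)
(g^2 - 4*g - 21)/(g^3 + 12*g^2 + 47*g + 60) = (g - 7)/(g^2 + 9*g + 20)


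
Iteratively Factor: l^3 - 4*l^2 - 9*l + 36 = (l - 4)*(l^2 - 9) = (l - 4)*(l + 3)*(l - 3)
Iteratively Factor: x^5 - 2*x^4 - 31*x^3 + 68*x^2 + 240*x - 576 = (x - 4)*(x^4 + 2*x^3 - 23*x^2 - 24*x + 144) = (x - 4)*(x + 4)*(x^3 - 2*x^2 - 15*x + 36) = (x - 4)*(x + 4)^2*(x^2 - 6*x + 9) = (x - 4)*(x - 3)*(x + 4)^2*(x - 3)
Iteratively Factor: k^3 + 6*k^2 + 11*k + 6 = (k + 3)*(k^2 + 3*k + 2) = (k + 1)*(k + 3)*(k + 2)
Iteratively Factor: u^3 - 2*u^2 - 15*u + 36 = (u + 4)*(u^2 - 6*u + 9) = (u - 3)*(u + 4)*(u - 3)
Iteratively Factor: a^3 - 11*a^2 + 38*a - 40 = (a - 4)*(a^2 - 7*a + 10) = (a - 5)*(a - 4)*(a - 2)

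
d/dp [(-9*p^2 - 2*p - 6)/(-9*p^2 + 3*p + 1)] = (-45*p^2 - 126*p + 16)/(81*p^4 - 54*p^3 - 9*p^2 + 6*p + 1)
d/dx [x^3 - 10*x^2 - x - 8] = 3*x^2 - 20*x - 1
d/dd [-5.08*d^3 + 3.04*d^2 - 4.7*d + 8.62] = -15.24*d^2 + 6.08*d - 4.7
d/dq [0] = 0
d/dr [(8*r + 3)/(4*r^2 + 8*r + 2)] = 2*(4*r^2 + 8*r - (r + 1)*(8*r + 3) + 2)/(2*r^2 + 4*r + 1)^2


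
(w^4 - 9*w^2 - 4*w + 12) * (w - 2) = w^5 - 2*w^4 - 9*w^3 + 14*w^2 + 20*w - 24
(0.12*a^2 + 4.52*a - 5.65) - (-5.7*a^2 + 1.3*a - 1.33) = 5.82*a^2 + 3.22*a - 4.32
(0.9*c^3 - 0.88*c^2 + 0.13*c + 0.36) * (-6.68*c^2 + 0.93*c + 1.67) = -6.012*c^5 + 6.7154*c^4 - 0.1838*c^3 - 3.7535*c^2 + 0.5519*c + 0.6012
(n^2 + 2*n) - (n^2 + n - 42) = n + 42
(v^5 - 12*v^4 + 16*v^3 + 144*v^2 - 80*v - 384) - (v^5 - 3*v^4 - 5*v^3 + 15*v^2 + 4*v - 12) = -9*v^4 + 21*v^3 + 129*v^2 - 84*v - 372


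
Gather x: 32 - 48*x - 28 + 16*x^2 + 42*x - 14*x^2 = 2*x^2 - 6*x + 4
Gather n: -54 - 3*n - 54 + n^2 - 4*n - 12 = n^2 - 7*n - 120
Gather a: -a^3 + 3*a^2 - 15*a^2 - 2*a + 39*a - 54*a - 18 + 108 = -a^3 - 12*a^2 - 17*a + 90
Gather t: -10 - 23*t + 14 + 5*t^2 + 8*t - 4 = 5*t^2 - 15*t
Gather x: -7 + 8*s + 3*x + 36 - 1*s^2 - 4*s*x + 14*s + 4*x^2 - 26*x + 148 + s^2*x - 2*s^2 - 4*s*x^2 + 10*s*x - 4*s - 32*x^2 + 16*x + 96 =-3*s^2 + 18*s + x^2*(-4*s - 28) + x*(s^2 + 6*s - 7) + 273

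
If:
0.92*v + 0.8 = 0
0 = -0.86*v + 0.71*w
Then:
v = -0.87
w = -1.05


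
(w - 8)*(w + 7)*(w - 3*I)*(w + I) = w^4 - w^3 - 2*I*w^3 - 53*w^2 + 2*I*w^2 - 3*w + 112*I*w - 168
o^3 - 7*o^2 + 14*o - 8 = (o - 4)*(o - 2)*(o - 1)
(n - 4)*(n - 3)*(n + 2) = n^3 - 5*n^2 - 2*n + 24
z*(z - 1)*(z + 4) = z^3 + 3*z^2 - 4*z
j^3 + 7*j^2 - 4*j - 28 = (j - 2)*(j + 2)*(j + 7)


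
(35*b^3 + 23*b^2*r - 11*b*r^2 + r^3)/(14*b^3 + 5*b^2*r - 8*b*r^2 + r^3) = (-5*b + r)/(-2*b + r)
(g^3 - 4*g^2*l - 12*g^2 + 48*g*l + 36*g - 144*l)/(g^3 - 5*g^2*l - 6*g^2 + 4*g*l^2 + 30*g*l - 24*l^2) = (g - 6)/(g - l)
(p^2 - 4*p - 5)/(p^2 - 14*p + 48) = (p^2 - 4*p - 5)/(p^2 - 14*p + 48)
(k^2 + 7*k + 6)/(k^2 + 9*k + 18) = (k + 1)/(k + 3)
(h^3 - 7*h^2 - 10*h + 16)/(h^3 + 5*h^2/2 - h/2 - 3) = 2*(h - 8)/(2*h + 3)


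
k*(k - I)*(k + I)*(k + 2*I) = k^4 + 2*I*k^3 + k^2 + 2*I*k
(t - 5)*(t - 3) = t^2 - 8*t + 15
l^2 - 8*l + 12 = (l - 6)*(l - 2)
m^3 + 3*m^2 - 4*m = m*(m - 1)*(m + 4)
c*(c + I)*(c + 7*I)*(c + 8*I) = c^4 + 16*I*c^3 - 71*c^2 - 56*I*c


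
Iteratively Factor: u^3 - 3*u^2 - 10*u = (u - 5)*(u^2 + 2*u) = (u - 5)*(u + 2)*(u)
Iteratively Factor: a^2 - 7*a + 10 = (a - 5)*(a - 2)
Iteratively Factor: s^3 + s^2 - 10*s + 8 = (s - 1)*(s^2 + 2*s - 8) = (s - 2)*(s - 1)*(s + 4)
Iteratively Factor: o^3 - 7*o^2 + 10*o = (o - 5)*(o^2 - 2*o) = (o - 5)*(o - 2)*(o)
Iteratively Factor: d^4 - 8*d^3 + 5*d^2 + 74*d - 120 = (d + 3)*(d^3 - 11*d^2 + 38*d - 40) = (d - 5)*(d + 3)*(d^2 - 6*d + 8) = (d - 5)*(d - 2)*(d + 3)*(d - 4)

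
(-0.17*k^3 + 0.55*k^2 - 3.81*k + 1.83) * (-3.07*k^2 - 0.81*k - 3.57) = 0.5219*k^5 - 1.5508*k^4 + 11.8581*k^3 - 4.4955*k^2 + 12.1194*k - 6.5331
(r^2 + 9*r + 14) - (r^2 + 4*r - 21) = 5*r + 35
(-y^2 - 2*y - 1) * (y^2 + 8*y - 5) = -y^4 - 10*y^3 - 12*y^2 + 2*y + 5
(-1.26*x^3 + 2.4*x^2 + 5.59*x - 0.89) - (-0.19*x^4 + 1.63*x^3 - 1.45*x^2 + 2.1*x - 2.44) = 0.19*x^4 - 2.89*x^3 + 3.85*x^2 + 3.49*x + 1.55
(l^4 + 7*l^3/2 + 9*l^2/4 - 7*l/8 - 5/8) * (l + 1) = l^5 + 9*l^4/2 + 23*l^3/4 + 11*l^2/8 - 3*l/2 - 5/8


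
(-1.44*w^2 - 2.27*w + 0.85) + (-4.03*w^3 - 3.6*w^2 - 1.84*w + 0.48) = -4.03*w^3 - 5.04*w^2 - 4.11*w + 1.33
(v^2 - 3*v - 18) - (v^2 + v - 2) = -4*v - 16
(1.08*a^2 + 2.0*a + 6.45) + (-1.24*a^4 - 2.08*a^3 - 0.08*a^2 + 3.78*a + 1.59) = -1.24*a^4 - 2.08*a^3 + 1.0*a^2 + 5.78*a + 8.04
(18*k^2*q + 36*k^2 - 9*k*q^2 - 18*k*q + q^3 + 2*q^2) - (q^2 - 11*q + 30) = 18*k^2*q + 36*k^2 - 9*k*q^2 - 18*k*q + q^3 + q^2 + 11*q - 30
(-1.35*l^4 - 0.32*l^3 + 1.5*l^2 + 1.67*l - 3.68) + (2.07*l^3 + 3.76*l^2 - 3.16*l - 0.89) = -1.35*l^4 + 1.75*l^3 + 5.26*l^2 - 1.49*l - 4.57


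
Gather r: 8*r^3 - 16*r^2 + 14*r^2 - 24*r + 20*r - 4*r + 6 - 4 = 8*r^3 - 2*r^2 - 8*r + 2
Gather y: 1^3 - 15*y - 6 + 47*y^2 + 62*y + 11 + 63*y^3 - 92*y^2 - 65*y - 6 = 63*y^3 - 45*y^2 - 18*y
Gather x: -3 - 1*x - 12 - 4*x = -5*x - 15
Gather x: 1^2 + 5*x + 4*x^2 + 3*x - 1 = 4*x^2 + 8*x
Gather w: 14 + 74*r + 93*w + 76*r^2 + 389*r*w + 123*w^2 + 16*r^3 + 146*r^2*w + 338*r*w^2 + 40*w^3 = 16*r^3 + 76*r^2 + 74*r + 40*w^3 + w^2*(338*r + 123) + w*(146*r^2 + 389*r + 93) + 14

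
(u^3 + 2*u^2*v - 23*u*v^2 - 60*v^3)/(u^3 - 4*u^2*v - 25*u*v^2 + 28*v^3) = (u^2 - 2*u*v - 15*v^2)/(u^2 - 8*u*v + 7*v^2)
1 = 1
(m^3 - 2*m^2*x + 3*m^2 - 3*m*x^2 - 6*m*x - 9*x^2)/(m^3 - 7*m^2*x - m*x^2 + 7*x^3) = (m^2 - 3*m*x + 3*m - 9*x)/(m^2 - 8*m*x + 7*x^2)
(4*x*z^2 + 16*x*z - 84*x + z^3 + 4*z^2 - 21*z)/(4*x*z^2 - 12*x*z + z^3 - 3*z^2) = (z + 7)/z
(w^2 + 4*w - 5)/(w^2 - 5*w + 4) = (w + 5)/(w - 4)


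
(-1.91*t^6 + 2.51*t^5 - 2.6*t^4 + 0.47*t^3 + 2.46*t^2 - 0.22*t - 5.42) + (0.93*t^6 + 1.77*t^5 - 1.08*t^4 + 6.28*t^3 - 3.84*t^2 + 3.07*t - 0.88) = -0.98*t^6 + 4.28*t^5 - 3.68*t^4 + 6.75*t^3 - 1.38*t^2 + 2.85*t - 6.3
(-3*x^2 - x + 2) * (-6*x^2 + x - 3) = 18*x^4 + 3*x^3 - 4*x^2 + 5*x - 6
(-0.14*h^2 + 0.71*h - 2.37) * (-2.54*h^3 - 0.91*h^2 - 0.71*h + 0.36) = 0.3556*h^5 - 1.676*h^4 + 5.4731*h^3 + 1.6022*h^2 + 1.9383*h - 0.8532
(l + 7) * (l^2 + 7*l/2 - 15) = l^3 + 21*l^2/2 + 19*l/2 - 105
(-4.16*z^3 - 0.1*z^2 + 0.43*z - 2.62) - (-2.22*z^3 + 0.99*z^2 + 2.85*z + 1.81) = -1.94*z^3 - 1.09*z^2 - 2.42*z - 4.43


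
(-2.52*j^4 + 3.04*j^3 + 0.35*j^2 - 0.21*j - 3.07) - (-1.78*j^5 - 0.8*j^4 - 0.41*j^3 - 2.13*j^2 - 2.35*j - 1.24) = 1.78*j^5 - 1.72*j^4 + 3.45*j^3 + 2.48*j^2 + 2.14*j - 1.83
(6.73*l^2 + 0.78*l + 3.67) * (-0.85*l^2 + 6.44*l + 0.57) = -5.7205*l^4 + 42.6782*l^3 + 5.7398*l^2 + 24.0794*l + 2.0919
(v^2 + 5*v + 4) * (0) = 0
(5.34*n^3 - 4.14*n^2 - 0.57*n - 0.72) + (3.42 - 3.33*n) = 5.34*n^3 - 4.14*n^2 - 3.9*n + 2.7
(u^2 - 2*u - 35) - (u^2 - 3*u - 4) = u - 31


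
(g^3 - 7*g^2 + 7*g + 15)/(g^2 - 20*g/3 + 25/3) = 3*(g^2 - 2*g - 3)/(3*g - 5)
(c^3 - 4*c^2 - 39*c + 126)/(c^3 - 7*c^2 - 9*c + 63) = (c + 6)/(c + 3)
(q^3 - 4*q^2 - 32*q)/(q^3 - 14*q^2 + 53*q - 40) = q*(q + 4)/(q^2 - 6*q + 5)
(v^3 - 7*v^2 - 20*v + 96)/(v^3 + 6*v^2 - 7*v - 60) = (v - 8)/(v + 5)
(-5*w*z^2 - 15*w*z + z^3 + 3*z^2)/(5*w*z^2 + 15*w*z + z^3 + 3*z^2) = (-5*w + z)/(5*w + z)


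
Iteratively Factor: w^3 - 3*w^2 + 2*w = (w - 2)*(w^2 - w) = w*(w - 2)*(w - 1)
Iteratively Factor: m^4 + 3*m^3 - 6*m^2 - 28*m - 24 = (m + 2)*(m^3 + m^2 - 8*m - 12) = (m + 2)^2*(m^2 - m - 6) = (m - 3)*(m + 2)^2*(m + 2)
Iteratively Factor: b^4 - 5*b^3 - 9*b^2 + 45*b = (b)*(b^3 - 5*b^2 - 9*b + 45) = b*(b + 3)*(b^2 - 8*b + 15) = b*(b - 3)*(b + 3)*(b - 5)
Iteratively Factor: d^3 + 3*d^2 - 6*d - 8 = (d - 2)*(d^2 + 5*d + 4) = (d - 2)*(d + 1)*(d + 4)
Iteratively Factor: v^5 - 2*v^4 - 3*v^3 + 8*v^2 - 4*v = (v - 2)*(v^4 - 3*v^2 + 2*v) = (v - 2)*(v - 1)*(v^3 + v^2 - 2*v) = v*(v - 2)*(v - 1)*(v^2 + v - 2) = v*(v - 2)*(v - 1)^2*(v + 2)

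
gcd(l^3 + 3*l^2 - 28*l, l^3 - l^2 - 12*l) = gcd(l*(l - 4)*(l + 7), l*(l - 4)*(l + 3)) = l^2 - 4*l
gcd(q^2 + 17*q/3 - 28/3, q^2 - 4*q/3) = q - 4/3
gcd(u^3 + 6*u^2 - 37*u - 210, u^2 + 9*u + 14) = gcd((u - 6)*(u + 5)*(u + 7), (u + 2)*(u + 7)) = u + 7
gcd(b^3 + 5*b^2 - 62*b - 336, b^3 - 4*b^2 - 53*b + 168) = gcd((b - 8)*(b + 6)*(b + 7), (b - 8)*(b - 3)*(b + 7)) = b^2 - b - 56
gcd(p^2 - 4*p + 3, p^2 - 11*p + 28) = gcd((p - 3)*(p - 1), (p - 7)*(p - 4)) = 1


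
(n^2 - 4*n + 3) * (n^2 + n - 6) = n^4 - 3*n^3 - 7*n^2 + 27*n - 18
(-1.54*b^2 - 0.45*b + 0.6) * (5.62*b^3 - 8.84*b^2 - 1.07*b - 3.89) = -8.6548*b^5 + 11.0846*b^4 + 8.9978*b^3 + 1.1681*b^2 + 1.1085*b - 2.334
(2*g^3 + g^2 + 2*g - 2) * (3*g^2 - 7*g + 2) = 6*g^5 - 11*g^4 + 3*g^3 - 18*g^2 + 18*g - 4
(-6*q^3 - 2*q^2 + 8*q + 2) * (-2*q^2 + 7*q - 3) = 12*q^5 - 38*q^4 - 12*q^3 + 58*q^2 - 10*q - 6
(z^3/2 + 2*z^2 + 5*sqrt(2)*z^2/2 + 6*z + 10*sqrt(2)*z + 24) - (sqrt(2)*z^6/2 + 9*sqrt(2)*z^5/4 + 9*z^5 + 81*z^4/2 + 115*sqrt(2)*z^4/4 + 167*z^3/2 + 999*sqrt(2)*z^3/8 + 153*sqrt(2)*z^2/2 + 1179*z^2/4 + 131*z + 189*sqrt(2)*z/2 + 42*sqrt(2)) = -sqrt(2)*z^6/2 - 9*z^5 - 9*sqrt(2)*z^5/4 - 115*sqrt(2)*z^4/4 - 81*z^4/2 - 999*sqrt(2)*z^3/8 - 83*z^3 - 1171*z^2/4 - 74*sqrt(2)*z^2 - 125*z - 169*sqrt(2)*z/2 - 42*sqrt(2) + 24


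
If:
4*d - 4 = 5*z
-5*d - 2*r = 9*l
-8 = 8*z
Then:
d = -1/4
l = 5/36 - 2*r/9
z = -1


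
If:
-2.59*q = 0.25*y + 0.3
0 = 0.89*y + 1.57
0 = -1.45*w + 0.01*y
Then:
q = 0.05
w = -0.01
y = -1.76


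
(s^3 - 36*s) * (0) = 0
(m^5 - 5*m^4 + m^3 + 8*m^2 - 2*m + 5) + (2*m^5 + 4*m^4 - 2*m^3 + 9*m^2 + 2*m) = 3*m^5 - m^4 - m^3 + 17*m^2 + 5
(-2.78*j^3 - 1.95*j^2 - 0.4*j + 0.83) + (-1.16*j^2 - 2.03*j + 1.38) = -2.78*j^3 - 3.11*j^2 - 2.43*j + 2.21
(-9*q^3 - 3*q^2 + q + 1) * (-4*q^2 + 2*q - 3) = 36*q^5 - 6*q^4 + 17*q^3 + 7*q^2 - q - 3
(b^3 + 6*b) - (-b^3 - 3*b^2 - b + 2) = 2*b^3 + 3*b^2 + 7*b - 2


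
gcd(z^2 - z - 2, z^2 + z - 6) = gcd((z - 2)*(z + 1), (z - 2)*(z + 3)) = z - 2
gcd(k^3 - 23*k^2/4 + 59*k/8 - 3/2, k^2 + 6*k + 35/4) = 1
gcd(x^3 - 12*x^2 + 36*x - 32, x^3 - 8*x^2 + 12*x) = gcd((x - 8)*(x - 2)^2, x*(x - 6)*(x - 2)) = x - 2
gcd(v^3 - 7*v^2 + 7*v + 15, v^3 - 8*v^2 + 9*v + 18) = v^2 - 2*v - 3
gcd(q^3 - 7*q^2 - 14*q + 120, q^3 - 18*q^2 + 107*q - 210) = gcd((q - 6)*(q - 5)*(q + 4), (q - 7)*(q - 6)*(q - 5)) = q^2 - 11*q + 30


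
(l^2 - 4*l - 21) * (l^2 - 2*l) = l^4 - 6*l^3 - 13*l^2 + 42*l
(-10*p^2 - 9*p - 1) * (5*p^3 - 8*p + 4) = -50*p^5 - 45*p^4 + 75*p^3 + 32*p^2 - 28*p - 4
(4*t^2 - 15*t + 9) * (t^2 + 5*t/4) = 4*t^4 - 10*t^3 - 39*t^2/4 + 45*t/4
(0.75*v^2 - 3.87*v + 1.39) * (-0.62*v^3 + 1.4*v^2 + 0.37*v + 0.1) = -0.465*v^5 + 3.4494*v^4 - 6.0023*v^3 + 0.5891*v^2 + 0.1273*v + 0.139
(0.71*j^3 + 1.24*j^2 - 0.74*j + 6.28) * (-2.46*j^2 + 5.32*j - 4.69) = -1.7466*j^5 + 0.7268*j^4 + 5.0873*j^3 - 25.2012*j^2 + 36.8802*j - 29.4532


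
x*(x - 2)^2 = x^3 - 4*x^2 + 4*x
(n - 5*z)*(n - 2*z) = n^2 - 7*n*z + 10*z^2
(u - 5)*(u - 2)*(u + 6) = u^3 - u^2 - 32*u + 60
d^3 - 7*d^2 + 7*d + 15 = (d - 5)*(d - 3)*(d + 1)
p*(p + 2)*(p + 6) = p^3 + 8*p^2 + 12*p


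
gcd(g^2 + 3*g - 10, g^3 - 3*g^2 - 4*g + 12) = g - 2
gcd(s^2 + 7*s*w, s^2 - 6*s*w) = s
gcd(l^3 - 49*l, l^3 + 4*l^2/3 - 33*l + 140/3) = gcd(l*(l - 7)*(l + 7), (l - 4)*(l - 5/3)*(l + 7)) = l + 7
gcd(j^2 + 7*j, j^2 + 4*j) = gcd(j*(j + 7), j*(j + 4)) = j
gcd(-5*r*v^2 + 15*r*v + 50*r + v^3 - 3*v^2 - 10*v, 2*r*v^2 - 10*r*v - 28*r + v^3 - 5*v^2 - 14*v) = v + 2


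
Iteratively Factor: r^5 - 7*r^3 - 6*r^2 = (r + 2)*(r^4 - 2*r^3 - 3*r^2) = (r - 3)*(r + 2)*(r^3 + r^2) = r*(r - 3)*(r + 2)*(r^2 + r) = r^2*(r - 3)*(r + 2)*(r + 1)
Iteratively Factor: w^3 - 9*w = (w)*(w^2 - 9) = w*(w - 3)*(w + 3)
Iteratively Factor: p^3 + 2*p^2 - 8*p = (p)*(p^2 + 2*p - 8) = p*(p - 2)*(p + 4)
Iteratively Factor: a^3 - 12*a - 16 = (a + 2)*(a^2 - 2*a - 8) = (a - 4)*(a + 2)*(a + 2)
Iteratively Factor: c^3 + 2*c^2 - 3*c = (c)*(c^2 + 2*c - 3) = c*(c - 1)*(c + 3)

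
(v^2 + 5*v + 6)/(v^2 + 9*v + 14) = (v + 3)/(v + 7)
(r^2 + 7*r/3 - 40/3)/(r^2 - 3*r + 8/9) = 3*(r + 5)/(3*r - 1)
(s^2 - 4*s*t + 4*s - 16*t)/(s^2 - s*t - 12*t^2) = (s + 4)/(s + 3*t)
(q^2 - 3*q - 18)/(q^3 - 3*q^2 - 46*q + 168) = (q + 3)/(q^2 + 3*q - 28)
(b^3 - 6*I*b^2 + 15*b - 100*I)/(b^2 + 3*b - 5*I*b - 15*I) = (b^2 - I*b + 20)/(b + 3)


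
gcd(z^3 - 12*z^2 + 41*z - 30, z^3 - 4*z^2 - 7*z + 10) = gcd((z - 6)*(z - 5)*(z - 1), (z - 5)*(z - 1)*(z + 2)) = z^2 - 6*z + 5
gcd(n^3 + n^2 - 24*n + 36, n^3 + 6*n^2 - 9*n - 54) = n^2 + 3*n - 18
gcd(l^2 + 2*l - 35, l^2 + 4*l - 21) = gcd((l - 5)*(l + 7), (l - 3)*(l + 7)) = l + 7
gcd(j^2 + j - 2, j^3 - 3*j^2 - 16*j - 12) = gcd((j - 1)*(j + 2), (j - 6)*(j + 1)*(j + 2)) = j + 2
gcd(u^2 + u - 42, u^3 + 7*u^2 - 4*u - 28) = u + 7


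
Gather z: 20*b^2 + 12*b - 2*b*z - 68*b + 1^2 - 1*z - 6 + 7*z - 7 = 20*b^2 - 56*b + z*(6 - 2*b) - 12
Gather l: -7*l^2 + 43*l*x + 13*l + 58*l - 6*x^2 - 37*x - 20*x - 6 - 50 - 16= -7*l^2 + l*(43*x + 71) - 6*x^2 - 57*x - 72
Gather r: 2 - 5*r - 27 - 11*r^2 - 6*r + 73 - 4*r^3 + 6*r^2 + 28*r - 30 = -4*r^3 - 5*r^2 + 17*r + 18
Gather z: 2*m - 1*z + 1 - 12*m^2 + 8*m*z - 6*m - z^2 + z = -12*m^2 + 8*m*z - 4*m - z^2 + 1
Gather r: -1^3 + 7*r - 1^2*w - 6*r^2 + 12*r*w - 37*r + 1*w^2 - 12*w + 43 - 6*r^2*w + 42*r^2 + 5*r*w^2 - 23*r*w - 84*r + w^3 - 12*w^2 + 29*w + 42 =r^2*(36 - 6*w) + r*(5*w^2 - 11*w - 114) + w^3 - 11*w^2 + 16*w + 84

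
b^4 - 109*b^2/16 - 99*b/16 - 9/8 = (b - 3)*(b + 1/4)*(b + 3/4)*(b + 2)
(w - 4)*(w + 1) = w^2 - 3*w - 4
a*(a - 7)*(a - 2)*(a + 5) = a^4 - 4*a^3 - 31*a^2 + 70*a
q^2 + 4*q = q*(q + 4)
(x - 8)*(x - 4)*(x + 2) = x^3 - 10*x^2 + 8*x + 64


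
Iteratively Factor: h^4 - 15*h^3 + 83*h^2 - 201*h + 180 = (h - 4)*(h^3 - 11*h^2 + 39*h - 45) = (h - 4)*(h - 3)*(h^2 - 8*h + 15) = (h - 4)*(h - 3)^2*(h - 5)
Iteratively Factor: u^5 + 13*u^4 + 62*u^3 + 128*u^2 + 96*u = (u + 4)*(u^4 + 9*u^3 + 26*u^2 + 24*u) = (u + 3)*(u + 4)*(u^3 + 6*u^2 + 8*u) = u*(u + 3)*(u + 4)*(u^2 + 6*u + 8) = u*(u + 2)*(u + 3)*(u + 4)*(u + 4)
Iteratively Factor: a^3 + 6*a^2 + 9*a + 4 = (a + 1)*(a^2 + 5*a + 4) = (a + 1)*(a + 4)*(a + 1)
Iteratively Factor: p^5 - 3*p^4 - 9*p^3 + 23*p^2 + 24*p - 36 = (p - 3)*(p^4 - 9*p^2 - 4*p + 12) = (p - 3)*(p - 1)*(p^3 + p^2 - 8*p - 12) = (p - 3)*(p - 1)*(p + 2)*(p^2 - p - 6) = (p - 3)*(p - 1)*(p + 2)^2*(p - 3)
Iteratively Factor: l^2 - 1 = (l - 1)*(l + 1)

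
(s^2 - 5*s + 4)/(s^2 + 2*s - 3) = (s - 4)/(s + 3)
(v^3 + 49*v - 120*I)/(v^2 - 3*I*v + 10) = (v^2 + 5*I*v + 24)/(v + 2*I)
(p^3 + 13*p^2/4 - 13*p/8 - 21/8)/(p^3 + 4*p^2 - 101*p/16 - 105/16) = 2*(2*p^2 + 5*p - 7)/(4*p^2 + 13*p - 35)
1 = 1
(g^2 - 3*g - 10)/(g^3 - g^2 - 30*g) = (-g^2 + 3*g + 10)/(g*(-g^2 + g + 30))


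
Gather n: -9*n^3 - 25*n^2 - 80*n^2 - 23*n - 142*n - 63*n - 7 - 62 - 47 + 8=-9*n^3 - 105*n^2 - 228*n - 108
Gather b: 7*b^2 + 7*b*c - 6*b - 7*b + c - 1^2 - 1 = 7*b^2 + b*(7*c - 13) + c - 2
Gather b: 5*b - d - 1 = 5*b - d - 1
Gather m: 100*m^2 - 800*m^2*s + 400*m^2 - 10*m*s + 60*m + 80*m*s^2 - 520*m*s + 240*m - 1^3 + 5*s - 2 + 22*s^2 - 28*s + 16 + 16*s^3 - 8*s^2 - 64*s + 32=m^2*(500 - 800*s) + m*(80*s^2 - 530*s + 300) + 16*s^3 + 14*s^2 - 87*s + 45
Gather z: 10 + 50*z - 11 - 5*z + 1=45*z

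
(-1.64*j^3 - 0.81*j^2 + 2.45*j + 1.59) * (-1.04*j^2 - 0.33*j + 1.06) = 1.7056*j^5 + 1.3836*j^4 - 4.0191*j^3 - 3.3207*j^2 + 2.0723*j + 1.6854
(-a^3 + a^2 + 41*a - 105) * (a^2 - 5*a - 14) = -a^5 + 6*a^4 + 50*a^3 - 324*a^2 - 49*a + 1470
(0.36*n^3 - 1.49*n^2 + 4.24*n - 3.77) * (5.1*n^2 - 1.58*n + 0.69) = 1.836*n^5 - 8.1678*n^4 + 24.2266*n^3 - 26.9543*n^2 + 8.8822*n - 2.6013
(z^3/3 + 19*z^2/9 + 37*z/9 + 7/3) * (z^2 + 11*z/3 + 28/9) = z^5/3 + 10*z^4/3 + 116*z^3/9 + 1942*z^2/81 + 1729*z/81 + 196/27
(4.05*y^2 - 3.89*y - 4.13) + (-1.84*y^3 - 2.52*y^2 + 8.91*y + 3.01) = -1.84*y^3 + 1.53*y^2 + 5.02*y - 1.12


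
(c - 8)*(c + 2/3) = c^2 - 22*c/3 - 16/3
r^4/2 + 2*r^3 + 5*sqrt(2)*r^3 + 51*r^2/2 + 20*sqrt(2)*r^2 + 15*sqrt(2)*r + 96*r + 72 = (r/2 + 1/2)*(r + 3)*(r + 4*sqrt(2))*(r + 6*sqrt(2))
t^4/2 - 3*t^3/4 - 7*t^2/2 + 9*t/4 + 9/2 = (t/2 + 1/2)*(t - 3)*(t - 3/2)*(t + 2)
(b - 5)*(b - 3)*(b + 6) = b^3 - 2*b^2 - 33*b + 90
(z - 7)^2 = z^2 - 14*z + 49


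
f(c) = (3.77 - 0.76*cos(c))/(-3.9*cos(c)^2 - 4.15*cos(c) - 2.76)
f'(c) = (3.77 - 0.76*cos(c))*(-7.8*sin(c)*cos(c) - 4.15*sin(c))/(-3.9*cos(c)^2 - 4.15*cos(c) - 2.76)^2 + 0.76*sin(c)/(-3.9*cos(c)^2 - 4.15*cos(c) - 2.76)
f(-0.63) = -0.36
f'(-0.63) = 0.31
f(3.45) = -1.92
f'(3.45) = -0.71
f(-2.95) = -1.85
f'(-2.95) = -0.45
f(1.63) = -1.51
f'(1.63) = -2.50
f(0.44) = -0.32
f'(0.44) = -0.19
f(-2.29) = -2.48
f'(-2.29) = -0.74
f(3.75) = -2.22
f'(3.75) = -1.22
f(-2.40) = -2.38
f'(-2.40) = -1.13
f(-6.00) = -0.29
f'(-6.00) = -0.11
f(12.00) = -0.35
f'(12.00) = 0.27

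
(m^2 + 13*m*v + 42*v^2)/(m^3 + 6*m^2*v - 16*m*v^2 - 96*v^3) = (-m - 7*v)/(-m^2 + 16*v^2)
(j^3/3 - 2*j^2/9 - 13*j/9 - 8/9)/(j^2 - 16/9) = (3*j^3 - 2*j^2 - 13*j - 8)/(9*j^2 - 16)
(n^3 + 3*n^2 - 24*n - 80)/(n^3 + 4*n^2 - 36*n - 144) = (n^2 - n - 20)/(n^2 - 36)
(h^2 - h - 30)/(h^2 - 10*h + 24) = (h + 5)/(h - 4)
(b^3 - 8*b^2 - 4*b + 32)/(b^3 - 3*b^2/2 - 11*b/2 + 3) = 2*(b^2 - 10*b + 16)/(2*b^2 - 7*b + 3)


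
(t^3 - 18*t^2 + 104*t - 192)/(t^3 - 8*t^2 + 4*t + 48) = (t - 8)/(t + 2)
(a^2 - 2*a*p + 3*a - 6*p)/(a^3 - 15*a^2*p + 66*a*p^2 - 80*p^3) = (a + 3)/(a^2 - 13*a*p + 40*p^2)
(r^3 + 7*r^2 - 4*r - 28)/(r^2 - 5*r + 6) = (r^2 + 9*r + 14)/(r - 3)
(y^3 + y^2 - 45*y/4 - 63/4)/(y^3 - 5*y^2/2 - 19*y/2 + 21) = (y + 3/2)/(y - 2)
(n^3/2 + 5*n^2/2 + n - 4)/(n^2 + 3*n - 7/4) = 2*(n^3 + 5*n^2 + 2*n - 8)/(4*n^2 + 12*n - 7)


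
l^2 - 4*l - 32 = (l - 8)*(l + 4)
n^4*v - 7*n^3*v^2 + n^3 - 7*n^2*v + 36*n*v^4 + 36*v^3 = (n - 6*v)*(n - 3*v)*(n + 2*v)*(n*v + 1)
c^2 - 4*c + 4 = (c - 2)^2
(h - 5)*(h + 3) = h^2 - 2*h - 15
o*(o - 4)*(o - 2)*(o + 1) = o^4 - 5*o^3 + 2*o^2 + 8*o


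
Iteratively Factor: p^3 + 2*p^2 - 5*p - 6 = (p + 3)*(p^2 - p - 2) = (p - 2)*(p + 3)*(p + 1)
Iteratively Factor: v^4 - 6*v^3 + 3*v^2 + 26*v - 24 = (v + 2)*(v^3 - 8*v^2 + 19*v - 12) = (v - 3)*(v + 2)*(v^2 - 5*v + 4) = (v - 3)*(v - 1)*(v + 2)*(v - 4)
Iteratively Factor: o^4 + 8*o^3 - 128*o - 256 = (o + 4)*(o^3 + 4*o^2 - 16*o - 64) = (o - 4)*(o + 4)*(o^2 + 8*o + 16) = (o - 4)*(o + 4)^2*(o + 4)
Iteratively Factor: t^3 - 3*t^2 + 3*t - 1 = (t - 1)*(t^2 - 2*t + 1) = (t - 1)^2*(t - 1)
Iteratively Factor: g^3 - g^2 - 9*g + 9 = (g - 1)*(g^2 - 9) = (g - 1)*(g + 3)*(g - 3)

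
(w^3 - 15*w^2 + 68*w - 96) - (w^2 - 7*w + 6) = w^3 - 16*w^2 + 75*w - 102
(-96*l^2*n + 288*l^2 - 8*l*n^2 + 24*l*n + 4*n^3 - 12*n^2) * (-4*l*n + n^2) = 384*l^3*n^2 - 1152*l^3*n - 64*l^2*n^3 + 192*l^2*n^2 - 24*l*n^4 + 72*l*n^3 + 4*n^5 - 12*n^4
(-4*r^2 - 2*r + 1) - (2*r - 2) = -4*r^2 - 4*r + 3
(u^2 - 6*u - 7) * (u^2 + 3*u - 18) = u^4 - 3*u^3 - 43*u^2 + 87*u + 126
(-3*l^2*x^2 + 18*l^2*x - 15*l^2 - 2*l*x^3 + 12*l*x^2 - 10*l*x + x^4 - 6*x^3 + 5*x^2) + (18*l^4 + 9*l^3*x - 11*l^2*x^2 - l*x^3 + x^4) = 18*l^4 + 9*l^3*x - 14*l^2*x^2 + 18*l^2*x - 15*l^2 - 3*l*x^3 + 12*l*x^2 - 10*l*x + 2*x^4 - 6*x^3 + 5*x^2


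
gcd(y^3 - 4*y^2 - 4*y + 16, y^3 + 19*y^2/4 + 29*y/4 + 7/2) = y + 2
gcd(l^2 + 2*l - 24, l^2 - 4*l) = l - 4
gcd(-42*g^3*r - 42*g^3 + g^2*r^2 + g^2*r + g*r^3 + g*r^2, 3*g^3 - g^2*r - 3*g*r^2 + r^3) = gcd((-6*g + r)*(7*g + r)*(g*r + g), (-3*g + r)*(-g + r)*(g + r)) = 1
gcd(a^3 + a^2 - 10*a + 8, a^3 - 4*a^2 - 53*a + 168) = 1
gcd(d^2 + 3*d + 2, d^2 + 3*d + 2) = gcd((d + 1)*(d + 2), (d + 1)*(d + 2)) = d^2 + 3*d + 2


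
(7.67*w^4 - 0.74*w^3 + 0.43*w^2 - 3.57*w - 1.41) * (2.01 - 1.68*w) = -12.8856*w^5 + 16.6599*w^4 - 2.2098*w^3 + 6.8619*w^2 - 4.8069*w - 2.8341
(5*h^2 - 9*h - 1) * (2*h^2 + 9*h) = 10*h^4 + 27*h^3 - 83*h^2 - 9*h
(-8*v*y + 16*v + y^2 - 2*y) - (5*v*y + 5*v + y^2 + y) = -13*v*y + 11*v - 3*y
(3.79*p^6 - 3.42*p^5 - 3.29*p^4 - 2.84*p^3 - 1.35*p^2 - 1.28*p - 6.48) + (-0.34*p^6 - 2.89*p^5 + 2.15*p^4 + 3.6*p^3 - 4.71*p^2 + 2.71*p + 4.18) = 3.45*p^6 - 6.31*p^5 - 1.14*p^4 + 0.76*p^3 - 6.06*p^2 + 1.43*p - 2.3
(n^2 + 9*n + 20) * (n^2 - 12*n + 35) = n^4 - 3*n^3 - 53*n^2 + 75*n + 700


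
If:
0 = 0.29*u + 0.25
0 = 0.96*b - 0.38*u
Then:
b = -0.34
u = -0.86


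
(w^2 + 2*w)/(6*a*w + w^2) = (w + 2)/(6*a + w)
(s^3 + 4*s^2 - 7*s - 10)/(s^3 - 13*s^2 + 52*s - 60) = (s^2 + 6*s + 5)/(s^2 - 11*s + 30)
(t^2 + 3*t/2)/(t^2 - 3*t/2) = (2*t + 3)/(2*t - 3)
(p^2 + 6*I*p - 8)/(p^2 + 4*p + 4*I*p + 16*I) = (p + 2*I)/(p + 4)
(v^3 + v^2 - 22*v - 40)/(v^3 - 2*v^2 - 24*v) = (v^2 - 3*v - 10)/(v*(v - 6))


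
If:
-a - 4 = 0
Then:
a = -4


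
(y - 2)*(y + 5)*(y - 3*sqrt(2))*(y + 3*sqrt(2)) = y^4 + 3*y^3 - 28*y^2 - 54*y + 180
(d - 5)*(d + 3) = d^2 - 2*d - 15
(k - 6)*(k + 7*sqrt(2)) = k^2 - 6*k + 7*sqrt(2)*k - 42*sqrt(2)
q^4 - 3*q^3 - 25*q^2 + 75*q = q*(q - 5)*(q - 3)*(q + 5)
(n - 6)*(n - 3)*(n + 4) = n^3 - 5*n^2 - 18*n + 72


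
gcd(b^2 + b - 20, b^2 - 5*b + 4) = b - 4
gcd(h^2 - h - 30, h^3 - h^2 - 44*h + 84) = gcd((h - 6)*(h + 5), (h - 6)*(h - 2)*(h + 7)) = h - 6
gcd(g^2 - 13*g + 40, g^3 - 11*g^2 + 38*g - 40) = g - 5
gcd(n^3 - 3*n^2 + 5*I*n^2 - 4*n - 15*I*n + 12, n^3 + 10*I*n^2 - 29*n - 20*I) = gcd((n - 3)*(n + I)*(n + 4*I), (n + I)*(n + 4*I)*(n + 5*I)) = n^2 + 5*I*n - 4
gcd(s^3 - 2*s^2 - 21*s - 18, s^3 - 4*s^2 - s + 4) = s + 1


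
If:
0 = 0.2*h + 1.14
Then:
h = -5.70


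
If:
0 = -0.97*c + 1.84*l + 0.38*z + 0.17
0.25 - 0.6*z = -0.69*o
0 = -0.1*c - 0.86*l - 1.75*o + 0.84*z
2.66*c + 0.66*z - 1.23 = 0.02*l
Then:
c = 0.15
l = -0.27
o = 0.73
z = 1.25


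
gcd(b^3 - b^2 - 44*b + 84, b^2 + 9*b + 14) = b + 7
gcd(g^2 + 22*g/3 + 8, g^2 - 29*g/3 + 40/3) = 1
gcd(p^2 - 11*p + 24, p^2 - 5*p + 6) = p - 3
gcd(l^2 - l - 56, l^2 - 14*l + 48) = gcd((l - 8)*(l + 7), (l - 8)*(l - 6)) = l - 8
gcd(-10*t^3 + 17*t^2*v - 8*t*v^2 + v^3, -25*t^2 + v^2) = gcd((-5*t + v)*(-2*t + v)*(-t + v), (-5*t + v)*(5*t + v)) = 5*t - v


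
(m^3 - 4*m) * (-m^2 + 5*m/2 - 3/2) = -m^5 + 5*m^4/2 + 5*m^3/2 - 10*m^2 + 6*m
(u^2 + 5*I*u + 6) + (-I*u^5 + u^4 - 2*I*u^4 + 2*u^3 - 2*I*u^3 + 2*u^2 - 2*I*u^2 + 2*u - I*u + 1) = -I*u^5 + u^4 - 2*I*u^4 + 2*u^3 - 2*I*u^3 + 3*u^2 - 2*I*u^2 + 2*u + 4*I*u + 7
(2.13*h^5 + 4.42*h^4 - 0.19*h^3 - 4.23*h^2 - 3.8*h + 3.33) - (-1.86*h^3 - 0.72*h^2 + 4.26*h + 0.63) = 2.13*h^5 + 4.42*h^4 + 1.67*h^3 - 3.51*h^2 - 8.06*h + 2.7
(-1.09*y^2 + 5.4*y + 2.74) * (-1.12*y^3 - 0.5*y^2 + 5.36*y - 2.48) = 1.2208*y^5 - 5.503*y^4 - 11.6112*y^3 + 30.2772*y^2 + 1.2944*y - 6.7952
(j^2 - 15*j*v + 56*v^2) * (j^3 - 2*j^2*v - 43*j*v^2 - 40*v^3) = j^5 - 17*j^4*v + 43*j^3*v^2 + 493*j^2*v^3 - 1808*j*v^4 - 2240*v^5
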